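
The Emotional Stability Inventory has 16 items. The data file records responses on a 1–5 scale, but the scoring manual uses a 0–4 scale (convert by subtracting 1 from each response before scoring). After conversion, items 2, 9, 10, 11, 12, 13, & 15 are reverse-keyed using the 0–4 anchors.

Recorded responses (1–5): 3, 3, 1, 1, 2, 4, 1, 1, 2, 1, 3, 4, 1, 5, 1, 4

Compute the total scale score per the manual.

Convert to 0–4: 2, 2, 0, 0, 1, 3, 0, 0, 1, 0, 2, 3, 0, 4, 0, 3
Reverse-coded (on a 0–4 scale, reversed = 4 − raw):
  item 2: 4 − 2 = 2
  item 9: 4 − 1 = 3
  item 10: 4 − 0 = 4
  item 11: 4 − 2 = 2
  item 12: 4 − 3 = 1
  item 13: 4 − 0 = 4
  item 15: 4 − 0 = 4
Scored: 2, 2, 0, 0, 1, 3, 0, 0, 3, 4, 2, 1, 4, 4, 4, 3
Total = 33

33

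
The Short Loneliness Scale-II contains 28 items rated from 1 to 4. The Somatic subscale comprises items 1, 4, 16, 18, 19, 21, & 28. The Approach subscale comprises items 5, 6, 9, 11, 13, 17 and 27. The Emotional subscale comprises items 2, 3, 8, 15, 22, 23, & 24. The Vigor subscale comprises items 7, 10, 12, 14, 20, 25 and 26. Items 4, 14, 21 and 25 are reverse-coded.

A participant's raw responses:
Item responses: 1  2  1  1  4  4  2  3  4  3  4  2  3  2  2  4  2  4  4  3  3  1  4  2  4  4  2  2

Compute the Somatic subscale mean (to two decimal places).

Somatic items: 1, 4, 16, 18, 19, 21, 28.
Of these, items 4 & 21 are reverse-coded; reversed = (1+4) − raw = 5 − raw.
  item 1: 1
  item 4: 5 − 1 = 4
  item 16: 4
  item 18: 4
  item 19: 4
  item 21: 5 − 3 = 2
  item 28: 2
Sum = 1 + 4 + 4 + 4 + 4 + 2 + 2 = 21
Mean = 21 / 7 = 3.00

3.00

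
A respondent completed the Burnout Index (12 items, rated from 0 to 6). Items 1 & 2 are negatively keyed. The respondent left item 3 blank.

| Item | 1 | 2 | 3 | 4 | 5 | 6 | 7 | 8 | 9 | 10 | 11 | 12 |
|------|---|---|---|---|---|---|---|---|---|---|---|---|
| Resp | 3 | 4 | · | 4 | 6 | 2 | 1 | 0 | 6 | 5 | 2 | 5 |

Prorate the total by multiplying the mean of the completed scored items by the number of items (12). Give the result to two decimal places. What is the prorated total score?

Reverse-coded (on a 0–6 scale, reversed = 6 − raw):
  item 1: 6 − 3 = 3
  item 2: 6 − 4 = 2
Completed scored items (11 of 12): 3, 2, 4, 6, 2, 1, 0, 6, 5, 2, 5; sum = 36.
Person mean = 36 / 11 ≈ 3.2727
Prorated total = (36 / 11) × 12 = 39.27 (to 2 dp)

39.27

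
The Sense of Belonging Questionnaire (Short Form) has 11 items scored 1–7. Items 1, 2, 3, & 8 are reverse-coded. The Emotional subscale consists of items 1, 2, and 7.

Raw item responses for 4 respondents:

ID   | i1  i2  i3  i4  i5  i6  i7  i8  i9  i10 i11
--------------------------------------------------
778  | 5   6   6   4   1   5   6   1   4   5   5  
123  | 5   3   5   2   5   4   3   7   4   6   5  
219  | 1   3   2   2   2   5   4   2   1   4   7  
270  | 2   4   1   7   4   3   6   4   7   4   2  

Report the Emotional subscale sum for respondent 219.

Respondent 219 raw: 1, 3, 2, 2, 2, 5, 4, 2, 1, 4, 7.
Emotional items: 1, 2, 7.
Reverse-coded (on a 1–7 scale, reversed = 8 − raw):
  item 1: 8 − 1 = 7
  item 2: 8 − 3 = 5
  item 7: 4
Sum = 7 + 5 + 4 = 16

16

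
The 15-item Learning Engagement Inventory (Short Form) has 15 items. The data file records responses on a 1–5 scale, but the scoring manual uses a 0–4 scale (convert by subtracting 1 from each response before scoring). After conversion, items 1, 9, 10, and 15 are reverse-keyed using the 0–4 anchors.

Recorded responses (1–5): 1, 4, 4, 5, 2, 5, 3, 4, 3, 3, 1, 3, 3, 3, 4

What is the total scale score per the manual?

35

Convert to 0–4: 0, 3, 3, 4, 1, 4, 2, 3, 2, 2, 0, 2, 2, 2, 3
Reverse-coded (on a 0–4 scale, reversed = 4 − raw):
  item 1: 4 − 0 = 4
  item 9: 4 − 2 = 2
  item 10: 4 − 2 = 2
  item 15: 4 − 3 = 1
Scored: 4, 3, 3, 4, 1, 4, 2, 3, 2, 2, 0, 2, 2, 2, 1
Total = 35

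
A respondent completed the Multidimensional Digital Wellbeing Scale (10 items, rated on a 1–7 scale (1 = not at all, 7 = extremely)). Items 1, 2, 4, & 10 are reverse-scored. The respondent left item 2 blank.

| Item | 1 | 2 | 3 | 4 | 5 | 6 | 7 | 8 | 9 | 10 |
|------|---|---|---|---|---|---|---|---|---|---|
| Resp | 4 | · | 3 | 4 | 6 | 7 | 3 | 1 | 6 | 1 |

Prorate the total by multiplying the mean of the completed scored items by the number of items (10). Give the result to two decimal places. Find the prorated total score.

45.56

Reverse-coded (on a 1–7 scale, reversed = 8 − raw):
  item 1: 8 − 4 = 4
  item 4: 8 − 4 = 4
  item 10: 8 − 1 = 7
Completed scored items (9 of 10): 4, 3, 4, 6, 7, 3, 1, 6, 7; sum = 41.
Person mean = 41 / 9 ≈ 4.5556
Prorated total = (41 / 9) × 10 = 45.56 (to 2 dp)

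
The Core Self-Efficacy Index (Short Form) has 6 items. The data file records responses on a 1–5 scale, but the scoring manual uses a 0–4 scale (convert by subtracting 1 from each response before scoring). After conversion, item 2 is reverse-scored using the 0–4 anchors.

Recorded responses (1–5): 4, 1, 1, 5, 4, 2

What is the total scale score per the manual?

Convert to 0–4: 3, 0, 0, 4, 3, 1
Reverse-coded (on a 0–4 scale, reversed = 4 − raw):
  item 2: 4 − 0 = 4
Scored: 3, 4, 0, 4, 3, 1
Total = 15

15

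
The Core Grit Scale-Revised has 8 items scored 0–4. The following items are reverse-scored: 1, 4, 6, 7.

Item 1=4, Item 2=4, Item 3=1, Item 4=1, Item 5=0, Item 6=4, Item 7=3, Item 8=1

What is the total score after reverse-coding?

10

Raw sum = 18. Reverse-scored items: 1, 4, 6, 7; their raw sum = 12.
Each reversal replaces raw with 4 − raw, changing the total by 4 − 2·raw per item.
Total = 18 + 4·4 − 2·12 = 18 + 16 − 24 = 10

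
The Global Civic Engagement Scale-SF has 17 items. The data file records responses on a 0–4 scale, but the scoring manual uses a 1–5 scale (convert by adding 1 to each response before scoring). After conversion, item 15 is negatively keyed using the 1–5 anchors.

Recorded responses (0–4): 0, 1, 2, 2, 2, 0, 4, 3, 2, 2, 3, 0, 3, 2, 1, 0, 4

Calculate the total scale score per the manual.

50

Convert to 1–5: 1, 2, 3, 3, 3, 1, 5, 4, 3, 3, 4, 1, 4, 3, 2, 1, 5
Reverse-coded (reverse-coded value = 6 − response):
  item 15: 6 − 2 = 4
Scored: 1, 2, 3, 3, 3, 1, 5, 4, 3, 3, 4, 1, 4, 3, 4, 1, 5
Total = 50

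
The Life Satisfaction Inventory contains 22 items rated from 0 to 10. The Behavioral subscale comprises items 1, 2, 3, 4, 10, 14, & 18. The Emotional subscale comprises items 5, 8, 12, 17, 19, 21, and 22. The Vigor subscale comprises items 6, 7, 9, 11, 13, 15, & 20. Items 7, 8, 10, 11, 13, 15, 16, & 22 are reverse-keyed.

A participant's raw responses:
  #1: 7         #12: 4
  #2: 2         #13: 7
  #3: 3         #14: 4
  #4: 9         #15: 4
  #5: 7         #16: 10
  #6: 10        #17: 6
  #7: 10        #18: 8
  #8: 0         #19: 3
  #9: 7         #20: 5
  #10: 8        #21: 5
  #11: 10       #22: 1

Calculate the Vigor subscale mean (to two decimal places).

Vigor items: 6, 7, 9, 11, 13, 15, 20.
Of these, items 7, 11, 13, and 15 are reverse-keyed; on a 0–10 scale, reversed = 10 − raw.
  item 6: 10
  item 7: 10 − 10 = 0
  item 9: 7
  item 11: 10 − 10 = 0
  item 13: 10 − 7 = 3
  item 15: 10 − 4 = 6
  item 20: 5
Sum = 10 + 0 + 7 + 0 + 3 + 6 + 5 = 31
Mean = 31 / 7 = 4.43

4.43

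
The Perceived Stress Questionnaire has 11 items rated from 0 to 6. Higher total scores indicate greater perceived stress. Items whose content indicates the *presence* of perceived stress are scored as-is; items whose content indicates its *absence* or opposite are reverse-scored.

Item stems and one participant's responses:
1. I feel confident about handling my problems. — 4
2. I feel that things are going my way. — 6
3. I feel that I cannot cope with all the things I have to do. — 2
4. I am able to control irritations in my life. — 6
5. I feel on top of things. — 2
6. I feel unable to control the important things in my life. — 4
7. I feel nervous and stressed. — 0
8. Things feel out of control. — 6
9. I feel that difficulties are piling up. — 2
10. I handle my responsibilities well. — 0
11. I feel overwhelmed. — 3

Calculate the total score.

29

Items 1, 2, 4, 5, 10 describe the absence/opposite of perceived stress → reverse-score.
reversed = (0+6) − raw = 6 − raw.
  item 1: 6 − 4 = 2
  item 2: 6 − 6 = 0
  item 3: 2
  item 4: 6 − 6 = 0
  item 5: 6 − 2 = 4
  item 6: 4
  item 7: 0
  item 8: 6
  item 9: 2
  item 10: 6 − 0 = 6
  item 11: 3
Total = 2 + 0 + 2 + 0 + 4 + 4 + 0 + 6 + 2 + 6 + 3 = 29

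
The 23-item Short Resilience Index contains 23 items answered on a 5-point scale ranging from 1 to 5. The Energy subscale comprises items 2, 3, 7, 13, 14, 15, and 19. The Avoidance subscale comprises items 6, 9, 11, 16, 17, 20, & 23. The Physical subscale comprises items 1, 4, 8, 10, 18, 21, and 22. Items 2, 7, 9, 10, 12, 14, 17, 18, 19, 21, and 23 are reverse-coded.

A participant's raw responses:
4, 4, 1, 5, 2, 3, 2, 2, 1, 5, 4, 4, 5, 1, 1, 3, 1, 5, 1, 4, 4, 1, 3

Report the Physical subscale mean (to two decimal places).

Physical items: 1, 4, 8, 10, 18, 21, 22.
Of these, items 10, 18 and 21 are reverse-coded; on a 1–5 scale, reversed = 6 − raw.
  item 1: 4
  item 4: 5
  item 8: 2
  item 10: 6 − 5 = 1
  item 18: 6 − 5 = 1
  item 21: 6 − 4 = 2
  item 22: 1
Sum = 4 + 5 + 2 + 1 + 1 + 2 + 1 = 16
Mean = 16 / 7 = 2.29

2.29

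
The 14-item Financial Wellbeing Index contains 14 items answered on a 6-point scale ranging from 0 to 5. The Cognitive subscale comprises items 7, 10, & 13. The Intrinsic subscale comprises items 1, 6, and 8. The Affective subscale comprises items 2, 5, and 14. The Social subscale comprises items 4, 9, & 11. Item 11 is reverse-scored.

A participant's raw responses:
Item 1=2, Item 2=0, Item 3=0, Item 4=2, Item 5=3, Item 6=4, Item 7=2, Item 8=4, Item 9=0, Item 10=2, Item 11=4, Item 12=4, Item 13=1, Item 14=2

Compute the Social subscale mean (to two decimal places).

1.00

Social items: 4, 9, 11.
Of these, item 11 is reverse-scored; reverse-coded value = 5 − response.
  item 4: 2
  item 9: 0
  item 11: 5 − 4 = 1
Sum = 2 + 0 + 1 = 3
Mean = 3 / 3 = 1.00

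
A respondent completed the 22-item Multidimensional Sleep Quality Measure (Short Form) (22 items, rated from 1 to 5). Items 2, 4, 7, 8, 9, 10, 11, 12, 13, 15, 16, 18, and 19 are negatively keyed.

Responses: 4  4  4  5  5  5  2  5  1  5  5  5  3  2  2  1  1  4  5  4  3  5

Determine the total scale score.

Raw sum = 80. Negatively keyed items: 2, 4, 7, 8, 9, 10, 11, 12, 13, 15, 16, 18, 19; their raw sum = 47.
Each reversal replaces raw with 6 − raw, changing the total by 6 − 2·raw per item.
Total = 80 + 13·6 − 2·47 = 80 + 78 − 94 = 64

64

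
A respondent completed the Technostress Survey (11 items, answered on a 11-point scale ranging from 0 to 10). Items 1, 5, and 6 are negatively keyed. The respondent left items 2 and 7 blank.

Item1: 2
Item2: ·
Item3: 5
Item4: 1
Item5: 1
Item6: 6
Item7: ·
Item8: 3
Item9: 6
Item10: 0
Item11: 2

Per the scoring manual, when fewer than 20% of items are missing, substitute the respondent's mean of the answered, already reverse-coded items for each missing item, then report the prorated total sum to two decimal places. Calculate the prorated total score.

Reverse-coded (reversed = (0+10) − raw = 10 − raw):
  item 1: 10 − 2 = 8
  item 5: 10 − 1 = 9
  item 6: 10 − 6 = 4
Completed scored items (9 of 11): 8, 5, 1, 9, 4, 3, 6, 0, 2; sum = 38.
Person mean = 38 / 9 ≈ 4.2222
Prorated total = (38 / 9) × 11 = 46.44 (to 2 dp)

46.44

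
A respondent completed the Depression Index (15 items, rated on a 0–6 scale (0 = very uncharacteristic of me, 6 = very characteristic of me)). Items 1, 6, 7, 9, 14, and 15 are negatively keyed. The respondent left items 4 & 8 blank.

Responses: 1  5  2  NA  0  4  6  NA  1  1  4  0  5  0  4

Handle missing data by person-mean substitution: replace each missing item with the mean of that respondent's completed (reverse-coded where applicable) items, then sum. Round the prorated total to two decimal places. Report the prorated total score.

Reverse-coded (reverse-coded value = 6 − response):
  item 1: 6 − 1 = 5
  item 6: 6 − 4 = 2
  item 7: 6 − 6 = 0
  item 9: 6 − 1 = 5
  item 14: 6 − 0 = 6
  item 15: 6 − 4 = 2
Completed scored items (13 of 15): 5, 5, 2, 0, 2, 0, 5, 1, 4, 0, 5, 6, 2; sum = 37.
Person mean = 37 / 13 ≈ 2.8462
Prorated total = (37 / 13) × 15 = 42.69 (to 2 dp)

42.69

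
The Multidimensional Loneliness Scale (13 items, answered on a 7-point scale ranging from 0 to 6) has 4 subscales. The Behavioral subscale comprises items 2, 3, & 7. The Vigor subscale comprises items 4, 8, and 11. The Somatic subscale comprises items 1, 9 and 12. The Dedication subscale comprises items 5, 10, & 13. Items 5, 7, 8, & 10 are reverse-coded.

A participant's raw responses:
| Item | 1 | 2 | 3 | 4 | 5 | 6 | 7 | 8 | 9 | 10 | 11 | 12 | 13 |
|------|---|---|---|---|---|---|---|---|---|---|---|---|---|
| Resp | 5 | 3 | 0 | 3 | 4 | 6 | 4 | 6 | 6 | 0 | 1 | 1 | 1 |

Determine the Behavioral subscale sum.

Behavioral items: 2, 3, 7.
Of these, item 7 is reverse-coded; reverse-coded value = 6 − response.
  item 2: 3
  item 3: 0
  item 7: 6 − 4 = 2
Sum = 3 + 0 + 2 = 5

5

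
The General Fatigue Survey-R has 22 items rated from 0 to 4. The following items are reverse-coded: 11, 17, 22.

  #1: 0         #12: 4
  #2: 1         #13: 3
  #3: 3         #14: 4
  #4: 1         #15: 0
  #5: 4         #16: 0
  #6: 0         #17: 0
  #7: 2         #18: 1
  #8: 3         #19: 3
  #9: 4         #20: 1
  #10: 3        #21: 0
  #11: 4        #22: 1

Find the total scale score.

Reversing items 11, 17 and 22 with 4 − raw:
Total = 0 + 1 + 3 + 1 + 4 + 0 + 2 + 3 + 4 + 3 + (4−4) + 4 + 3 + 4 + 0 + 0 + (4−0) + 1 + 3 + 1 + 0 + (4−1)
      = 0 + 1 + 3 + 1 + 4 + 0 + 2 + 3 + 4 + 3 + 0 + 4 + 3 + 4 + 0 + 0 + 4 + 1 + 3 + 1 + 0 + 3 = 44

44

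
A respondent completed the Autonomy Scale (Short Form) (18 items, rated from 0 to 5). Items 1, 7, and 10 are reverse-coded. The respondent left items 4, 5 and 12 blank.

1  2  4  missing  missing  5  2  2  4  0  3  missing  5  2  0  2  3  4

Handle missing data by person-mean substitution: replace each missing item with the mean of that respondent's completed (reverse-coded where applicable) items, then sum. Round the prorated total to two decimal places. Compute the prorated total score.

Reverse-coded (reversed = (0+5) − raw = 5 − raw):
  item 1: 5 − 1 = 4
  item 7: 5 − 2 = 3
  item 10: 5 − 0 = 5
Completed scored items (15 of 18): 4, 2, 4, 5, 3, 2, 4, 5, 3, 5, 2, 0, 2, 3, 4; sum = 48.
Person mean = 48 / 15 ≈ 3.2000
Prorated total = (48 / 15) × 18 = 57.60 (to 2 dp)

57.60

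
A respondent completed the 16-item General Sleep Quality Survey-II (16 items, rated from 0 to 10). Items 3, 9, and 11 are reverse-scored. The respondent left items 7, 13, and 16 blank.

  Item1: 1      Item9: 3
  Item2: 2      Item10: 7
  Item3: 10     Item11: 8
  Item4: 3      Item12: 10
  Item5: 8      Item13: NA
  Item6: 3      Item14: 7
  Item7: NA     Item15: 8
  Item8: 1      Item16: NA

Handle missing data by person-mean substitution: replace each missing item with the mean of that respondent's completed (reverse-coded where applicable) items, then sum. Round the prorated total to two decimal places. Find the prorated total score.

72.62

Reverse-coded (reversed = (0+10) − raw = 10 − raw):
  item 3: 10 − 10 = 0
  item 9: 10 − 3 = 7
  item 11: 10 − 8 = 2
Completed scored items (13 of 16): 1, 2, 0, 3, 8, 3, 1, 7, 7, 2, 10, 7, 8; sum = 59.
Person mean = 59 / 13 ≈ 4.5385
Prorated total = (59 / 13) × 16 = 72.62 (to 2 dp)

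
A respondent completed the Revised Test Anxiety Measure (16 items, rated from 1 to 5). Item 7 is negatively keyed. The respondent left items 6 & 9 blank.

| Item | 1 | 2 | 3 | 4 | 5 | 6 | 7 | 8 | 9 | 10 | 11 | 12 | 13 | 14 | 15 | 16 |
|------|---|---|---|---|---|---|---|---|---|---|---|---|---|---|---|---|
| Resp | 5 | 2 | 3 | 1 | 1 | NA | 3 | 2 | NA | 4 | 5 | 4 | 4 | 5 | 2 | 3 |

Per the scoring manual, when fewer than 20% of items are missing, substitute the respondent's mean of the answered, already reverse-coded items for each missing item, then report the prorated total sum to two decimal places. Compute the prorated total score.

Reverse-coded (reversed = (1+5) − raw = 6 − raw):
  item 7: 6 − 3 = 3
Completed scored items (14 of 16): 5, 2, 3, 1, 1, 3, 2, 4, 5, 4, 4, 5, 2, 3; sum = 44.
Person mean = 44 / 14 ≈ 3.1429
Prorated total = (44 / 14) × 16 = 50.29 (to 2 dp)

50.29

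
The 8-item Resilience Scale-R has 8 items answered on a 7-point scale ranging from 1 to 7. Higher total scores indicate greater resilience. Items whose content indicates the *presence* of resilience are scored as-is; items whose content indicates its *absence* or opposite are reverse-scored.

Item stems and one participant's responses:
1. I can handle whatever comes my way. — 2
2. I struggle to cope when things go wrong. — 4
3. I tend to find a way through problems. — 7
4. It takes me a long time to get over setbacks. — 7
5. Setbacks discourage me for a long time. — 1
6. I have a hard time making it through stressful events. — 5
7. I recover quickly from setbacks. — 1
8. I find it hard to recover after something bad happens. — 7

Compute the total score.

26

Items 2, 4, 5, 6, 8 describe the absence/opposite of resilience → reverse-score.
reversed = (1+7) − raw = 8 − raw.
  item 1: 2
  item 2: 8 − 4 = 4
  item 3: 7
  item 4: 8 − 7 = 1
  item 5: 8 − 1 = 7
  item 6: 8 − 5 = 3
  item 7: 1
  item 8: 8 − 7 = 1
Total = 2 + 4 + 7 + 1 + 7 + 3 + 1 + 1 = 26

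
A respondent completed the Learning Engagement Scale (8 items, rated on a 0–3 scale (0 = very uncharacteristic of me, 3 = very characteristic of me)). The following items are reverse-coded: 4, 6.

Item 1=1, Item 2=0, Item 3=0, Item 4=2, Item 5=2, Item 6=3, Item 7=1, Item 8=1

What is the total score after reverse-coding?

6

Apply reverse scoring (reverse-coded value = 3 − response):
  item 4: 3 − 2 = 1
  item 6: 3 − 3 = 0
Scored items: 1, 0, 0, 1, 2, 0, 1, 1
Total = 1 + 0 + 0 + 1 + 2 + 0 + 1 + 1 = 6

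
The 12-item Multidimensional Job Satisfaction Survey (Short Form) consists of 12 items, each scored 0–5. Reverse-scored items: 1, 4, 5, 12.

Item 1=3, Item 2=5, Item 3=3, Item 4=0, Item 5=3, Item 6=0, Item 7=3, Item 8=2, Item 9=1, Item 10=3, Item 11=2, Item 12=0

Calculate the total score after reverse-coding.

Reverse-coded items (reverse-coded value = 5 − response):
  item 1: 5 − 3 = 2
  item 4: 5 − 0 = 5
  item 5: 5 − 3 = 2
  item 12: 5 − 0 = 5
Scored items: 2, 5, 3, 5, 2, 0, 3, 2, 1, 3, 2, 5
Total = 2 + 5 + 3 + 5 + 2 + 0 + 3 + 2 + 1 + 3 + 2 + 5 = 33

33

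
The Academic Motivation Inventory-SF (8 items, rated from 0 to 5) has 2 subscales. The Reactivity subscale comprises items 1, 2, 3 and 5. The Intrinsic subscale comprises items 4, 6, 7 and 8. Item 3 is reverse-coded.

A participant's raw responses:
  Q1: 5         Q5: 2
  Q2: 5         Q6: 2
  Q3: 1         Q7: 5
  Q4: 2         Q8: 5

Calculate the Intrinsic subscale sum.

14

Intrinsic items: 4, 6, 7, 8.
  item 4: 2
  item 6: 2
  item 7: 5
  item 8: 5
Sum = 2 + 2 + 5 + 5 = 14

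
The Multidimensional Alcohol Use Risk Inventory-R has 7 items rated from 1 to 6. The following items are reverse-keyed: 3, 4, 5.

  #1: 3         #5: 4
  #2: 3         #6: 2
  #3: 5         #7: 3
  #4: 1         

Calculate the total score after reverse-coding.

Reversing items 3, 4, & 5 with 7 − raw:
Total = 3 + 3 + (7−5) + (7−1) + (7−4) + 2 + 3
      = 3 + 3 + 2 + 6 + 3 + 2 + 3 = 22

22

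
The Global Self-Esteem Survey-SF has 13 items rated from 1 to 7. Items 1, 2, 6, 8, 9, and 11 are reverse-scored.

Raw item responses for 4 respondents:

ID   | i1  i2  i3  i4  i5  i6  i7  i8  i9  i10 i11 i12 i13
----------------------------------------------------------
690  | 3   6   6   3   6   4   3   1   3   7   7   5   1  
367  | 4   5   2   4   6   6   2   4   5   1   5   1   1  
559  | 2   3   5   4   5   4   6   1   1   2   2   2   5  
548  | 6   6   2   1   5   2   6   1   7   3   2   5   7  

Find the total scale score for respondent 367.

36

Respondent 367 raw: 4, 5, 2, 4, 6, 6, 2, 4, 5, 1, 5, 1, 1.
Reverse-coded (reversed = (1+7) − raw = 8 − raw):
  item 1: 8 − 4 = 4
  item 2: 8 − 5 = 3
  item 3: 2
  item 4: 4
  item 5: 6
  item 6: 8 − 6 = 2
  item 7: 2
  item 8: 8 − 4 = 4
  item 9: 8 − 5 = 3
  item 10: 1
  item 11: 8 − 5 = 3
  item 12: 1
  item 13: 1
Sum = 4 + 3 + 2 + 4 + 6 + 2 + 2 + 4 + 3 + 1 + 3 + 1 + 1 = 36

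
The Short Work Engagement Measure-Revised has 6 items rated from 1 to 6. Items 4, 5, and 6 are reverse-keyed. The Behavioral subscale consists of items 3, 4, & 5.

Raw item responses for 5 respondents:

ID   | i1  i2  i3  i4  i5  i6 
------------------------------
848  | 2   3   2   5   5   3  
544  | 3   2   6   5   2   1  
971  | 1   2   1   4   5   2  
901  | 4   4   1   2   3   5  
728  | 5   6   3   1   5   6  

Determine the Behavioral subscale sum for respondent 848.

6

Respondent 848 raw: 2, 3, 2, 5, 5, 3.
Behavioral items: 3, 4, 5.
Reverse-coded (reverse-coded value = 7 − response):
  item 3: 2
  item 4: 7 − 5 = 2
  item 5: 7 − 5 = 2
Sum = 2 + 2 + 2 = 6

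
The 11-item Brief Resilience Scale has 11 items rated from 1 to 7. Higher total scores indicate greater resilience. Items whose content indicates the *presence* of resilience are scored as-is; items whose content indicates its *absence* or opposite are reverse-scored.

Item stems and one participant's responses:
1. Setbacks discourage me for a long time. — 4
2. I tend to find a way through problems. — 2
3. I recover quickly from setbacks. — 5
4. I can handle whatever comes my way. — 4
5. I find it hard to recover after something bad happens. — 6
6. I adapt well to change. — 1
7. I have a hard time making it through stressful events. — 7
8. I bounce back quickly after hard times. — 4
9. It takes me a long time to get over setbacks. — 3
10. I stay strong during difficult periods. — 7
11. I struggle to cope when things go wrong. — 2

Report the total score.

41

Items 1, 5, 7, 9, 11 describe the absence/opposite of resilience → reverse-score.
on a 1–7 scale, reversed = 8 − raw.
  item 1: 8 − 4 = 4
  item 2: 2
  item 3: 5
  item 4: 4
  item 5: 8 − 6 = 2
  item 6: 1
  item 7: 8 − 7 = 1
  item 8: 4
  item 9: 8 − 3 = 5
  item 10: 7
  item 11: 8 − 2 = 6
Total = 4 + 2 + 5 + 4 + 2 + 1 + 1 + 4 + 5 + 7 + 6 = 41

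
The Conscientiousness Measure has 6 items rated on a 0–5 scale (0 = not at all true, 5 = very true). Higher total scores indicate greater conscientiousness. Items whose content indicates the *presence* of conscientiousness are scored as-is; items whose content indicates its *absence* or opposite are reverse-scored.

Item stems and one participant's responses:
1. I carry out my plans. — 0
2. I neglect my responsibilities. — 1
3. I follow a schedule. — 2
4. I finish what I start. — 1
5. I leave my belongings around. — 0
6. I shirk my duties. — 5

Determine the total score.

Items 2, 5, 6 describe the absence/opposite of conscientiousness → reverse-score.
on a 0–5 scale, reversed = 5 − raw.
  item 1: 0
  item 2: 5 − 1 = 4
  item 3: 2
  item 4: 1
  item 5: 5 − 0 = 5
  item 6: 5 − 5 = 0
Total = 0 + 4 + 2 + 1 + 5 + 0 = 12

12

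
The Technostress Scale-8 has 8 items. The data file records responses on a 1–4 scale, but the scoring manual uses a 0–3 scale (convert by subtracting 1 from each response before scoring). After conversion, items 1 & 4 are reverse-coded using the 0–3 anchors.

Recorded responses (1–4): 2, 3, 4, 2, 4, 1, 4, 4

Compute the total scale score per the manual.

18

Convert to 0–3: 1, 2, 3, 1, 3, 0, 3, 3
Reverse-coded (on a 0–3 scale, reversed = 3 − raw):
  item 1: 3 − 1 = 2
  item 4: 3 − 1 = 2
Scored: 2, 2, 3, 2, 3, 0, 3, 3
Total = 18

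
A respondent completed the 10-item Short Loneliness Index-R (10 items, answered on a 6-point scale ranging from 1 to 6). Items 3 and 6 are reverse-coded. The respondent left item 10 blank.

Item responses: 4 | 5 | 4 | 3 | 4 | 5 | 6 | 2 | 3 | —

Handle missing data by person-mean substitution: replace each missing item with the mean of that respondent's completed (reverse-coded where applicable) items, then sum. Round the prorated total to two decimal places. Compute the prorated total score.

35.56

Reverse-coded (on a 1–6 scale, reversed = 7 − raw):
  item 3: 7 − 4 = 3
  item 6: 7 − 5 = 2
Completed scored items (9 of 10): 4, 5, 3, 3, 4, 2, 6, 2, 3; sum = 32.
Person mean = 32 / 9 ≈ 3.5556
Prorated total = (32 / 9) × 10 = 35.56 (to 2 dp)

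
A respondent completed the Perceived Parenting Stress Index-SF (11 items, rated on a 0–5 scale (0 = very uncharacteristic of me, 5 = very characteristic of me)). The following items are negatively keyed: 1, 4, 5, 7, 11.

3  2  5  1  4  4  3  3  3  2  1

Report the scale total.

32

Reversing items 1, 4, 5, 7, & 11 with 5 − raw:
Total = (5−3) + 2 + 5 + (5−1) + (5−4) + 4 + (5−3) + 3 + 3 + 2 + (5−1)
      = 2 + 2 + 5 + 4 + 1 + 4 + 2 + 3 + 3 + 2 + 4 = 32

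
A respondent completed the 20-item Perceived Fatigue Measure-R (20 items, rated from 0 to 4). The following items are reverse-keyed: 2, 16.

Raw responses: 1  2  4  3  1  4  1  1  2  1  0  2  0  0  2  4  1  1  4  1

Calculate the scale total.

31

Reverse-keyed items use 4 − raw:
  item 2: 4 − 2 = 2
  item 16: 4 − 4 = 0
Scored responses: 1, 2, 4, 3, 1, 4, 1, 1, 2, 1, 0, 2, 0, 0, 2, 0, 1, 1, 4, 1
Total = 1 + 2 + 4 + 3 + 1 + 4 + 1 + 1 + 2 + 1 + 0 + 2 + 0 + 0 + 2 + 0 + 1 + 1 + 4 + 1 = 31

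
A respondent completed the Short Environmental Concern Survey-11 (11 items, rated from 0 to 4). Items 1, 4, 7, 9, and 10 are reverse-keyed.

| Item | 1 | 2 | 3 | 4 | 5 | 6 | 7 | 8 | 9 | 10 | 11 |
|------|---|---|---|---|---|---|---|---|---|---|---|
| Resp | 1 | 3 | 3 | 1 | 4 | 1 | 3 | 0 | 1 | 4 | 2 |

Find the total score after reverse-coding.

Apply reverse scoring (reverse-coded value = 4 − response):
  item 1: 4 − 1 = 3
  item 4: 4 − 1 = 3
  item 7: 4 − 3 = 1
  item 9: 4 − 1 = 3
  item 10: 4 − 4 = 0
After reverse-coding: 3, 3, 3, 3, 4, 1, 1, 0, 3, 0, 2
Total = 3 + 3 + 3 + 3 + 4 + 1 + 1 + 0 + 3 + 0 + 2 = 23

23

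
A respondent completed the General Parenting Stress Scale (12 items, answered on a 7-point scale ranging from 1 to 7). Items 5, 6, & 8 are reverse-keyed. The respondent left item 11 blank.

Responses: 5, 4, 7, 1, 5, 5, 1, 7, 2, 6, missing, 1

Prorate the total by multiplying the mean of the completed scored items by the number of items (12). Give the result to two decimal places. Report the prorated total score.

37.09

Reverse-coded (reverse-coded value = 8 − response):
  item 5: 8 − 5 = 3
  item 6: 8 − 5 = 3
  item 8: 8 − 7 = 1
Completed scored items (11 of 12): 5, 4, 7, 1, 3, 3, 1, 1, 2, 6, 1; sum = 34.
Person mean = 34 / 11 ≈ 3.0909
Prorated total = (34 / 11) × 12 = 37.09 (to 2 dp)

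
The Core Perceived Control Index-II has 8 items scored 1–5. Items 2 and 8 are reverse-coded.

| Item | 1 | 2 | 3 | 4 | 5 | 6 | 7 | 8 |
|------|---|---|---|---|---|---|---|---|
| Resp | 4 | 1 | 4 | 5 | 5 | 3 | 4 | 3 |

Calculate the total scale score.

Raw sum = 29. Reverse-coded items: 2, 8; their raw sum = 4.
Each reversal replaces raw with 6 − raw, changing the total by 6 − 2·raw per item.
Total = 29 + 2·6 − 2·4 = 29 + 12 − 8 = 33

33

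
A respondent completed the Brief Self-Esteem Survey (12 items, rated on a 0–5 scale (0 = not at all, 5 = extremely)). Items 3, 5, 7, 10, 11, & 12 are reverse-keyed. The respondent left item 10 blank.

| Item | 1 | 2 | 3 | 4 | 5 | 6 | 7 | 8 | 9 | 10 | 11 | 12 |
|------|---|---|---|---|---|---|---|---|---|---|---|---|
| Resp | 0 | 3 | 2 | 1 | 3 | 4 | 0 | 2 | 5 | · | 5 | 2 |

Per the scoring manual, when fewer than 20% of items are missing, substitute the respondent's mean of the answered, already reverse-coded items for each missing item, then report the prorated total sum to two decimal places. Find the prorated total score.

30.55

Reverse-coded (reverse-coded value = 5 − response):
  item 3: 5 − 2 = 3
  item 5: 5 − 3 = 2
  item 7: 5 − 0 = 5
  item 11: 5 − 5 = 0
  item 12: 5 − 2 = 3
Completed scored items (11 of 12): 0, 3, 3, 1, 2, 4, 5, 2, 5, 0, 3; sum = 28.
Person mean = 28 / 11 ≈ 2.5455
Prorated total = (28 / 11) × 12 = 30.55 (to 2 dp)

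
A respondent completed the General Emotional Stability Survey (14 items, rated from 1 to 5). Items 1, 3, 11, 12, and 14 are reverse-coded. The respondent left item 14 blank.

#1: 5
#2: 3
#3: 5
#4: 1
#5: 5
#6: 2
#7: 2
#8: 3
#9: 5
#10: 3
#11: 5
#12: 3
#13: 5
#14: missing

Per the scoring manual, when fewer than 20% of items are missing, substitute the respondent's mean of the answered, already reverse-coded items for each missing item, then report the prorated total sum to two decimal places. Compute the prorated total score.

Reverse-coded (reversed = (1+5) − raw = 6 − raw):
  item 1: 6 − 5 = 1
  item 3: 6 − 5 = 1
  item 11: 6 − 5 = 1
  item 12: 6 − 3 = 3
Completed scored items (13 of 14): 1, 3, 1, 1, 5, 2, 2, 3, 5, 3, 1, 3, 5; sum = 35.
Person mean = 35 / 13 ≈ 2.6923
Prorated total = (35 / 13) × 14 = 37.69 (to 2 dp)

37.69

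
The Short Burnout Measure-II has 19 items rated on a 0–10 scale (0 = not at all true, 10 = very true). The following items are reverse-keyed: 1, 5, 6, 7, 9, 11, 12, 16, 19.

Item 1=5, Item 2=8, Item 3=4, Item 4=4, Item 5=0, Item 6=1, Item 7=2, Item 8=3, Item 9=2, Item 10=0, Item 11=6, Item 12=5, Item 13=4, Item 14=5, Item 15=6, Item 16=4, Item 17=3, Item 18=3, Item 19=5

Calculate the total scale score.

100

Reverse-keyed items use 10 − raw:
  item 1: 10 − 5 = 5
  item 5: 10 − 0 = 10
  item 6: 10 − 1 = 9
  item 7: 10 − 2 = 8
  item 9: 10 − 2 = 8
  item 11: 10 − 6 = 4
  item 12: 10 − 5 = 5
  item 16: 10 − 4 = 6
  item 19: 10 − 5 = 5
Scored responses: 5, 8, 4, 4, 10, 9, 8, 3, 8, 0, 4, 5, 4, 5, 6, 6, 3, 3, 5
Total = 5 + 8 + 4 + 4 + 10 + 9 + 8 + 3 + 8 + 0 + 4 + 5 + 4 + 5 + 6 + 6 + 3 + 3 + 5 = 100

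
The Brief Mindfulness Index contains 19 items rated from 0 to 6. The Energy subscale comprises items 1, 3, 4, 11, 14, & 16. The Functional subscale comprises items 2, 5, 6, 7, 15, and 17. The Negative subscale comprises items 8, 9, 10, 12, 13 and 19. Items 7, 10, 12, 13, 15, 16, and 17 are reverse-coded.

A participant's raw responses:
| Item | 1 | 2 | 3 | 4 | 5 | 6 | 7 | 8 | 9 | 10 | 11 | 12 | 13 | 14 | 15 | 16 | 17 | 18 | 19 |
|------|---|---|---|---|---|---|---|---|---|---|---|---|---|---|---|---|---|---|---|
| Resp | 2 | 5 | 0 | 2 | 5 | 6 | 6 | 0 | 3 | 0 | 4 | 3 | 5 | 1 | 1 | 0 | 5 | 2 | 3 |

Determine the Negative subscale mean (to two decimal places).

2.67

Negative items: 8, 9, 10, 12, 13, 19.
Of these, items 10, 12 and 13 are reverse-coded; reversed = (0+6) − raw = 6 − raw.
  item 8: 0
  item 9: 3
  item 10: 6 − 0 = 6
  item 12: 6 − 3 = 3
  item 13: 6 − 5 = 1
  item 19: 3
Sum = 0 + 3 + 6 + 3 + 1 + 3 = 16
Mean = 16 / 6 = 2.67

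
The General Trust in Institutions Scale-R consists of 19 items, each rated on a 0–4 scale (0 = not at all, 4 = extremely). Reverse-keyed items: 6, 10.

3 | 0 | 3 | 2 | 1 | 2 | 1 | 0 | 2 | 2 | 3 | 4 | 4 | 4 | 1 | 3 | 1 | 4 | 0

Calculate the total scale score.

Reverse-keyed items use 4 − raw:
  item 6: 4 − 2 = 2
  item 10: 4 − 2 = 2
After reverse-coding: 3, 0, 3, 2, 1, 2, 1, 0, 2, 2, 3, 4, 4, 4, 1, 3, 1, 4, 0
Total = 3 + 0 + 3 + 2 + 1 + 2 + 1 + 0 + 2 + 2 + 3 + 4 + 4 + 4 + 1 + 3 + 1 + 4 + 0 = 40

40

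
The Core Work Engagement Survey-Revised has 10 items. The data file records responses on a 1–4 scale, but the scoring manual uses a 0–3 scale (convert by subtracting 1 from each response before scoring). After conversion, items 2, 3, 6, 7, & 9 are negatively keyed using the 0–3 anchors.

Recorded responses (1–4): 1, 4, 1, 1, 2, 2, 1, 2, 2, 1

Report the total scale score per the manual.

Convert to 0–3: 0, 3, 0, 0, 1, 1, 0, 1, 1, 0
Reverse-coded (reverse-coded value = 3 − response):
  item 2: 3 − 3 = 0
  item 3: 3 − 0 = 3
  item 6: 3 − 1 = 2
  item 7: 3 − 0 = 3
  item 9: 3 − 1 = 2
Scored: 0, 0, 3, 0, 1, 2, 3, 1, 2, 0
Total = 12

12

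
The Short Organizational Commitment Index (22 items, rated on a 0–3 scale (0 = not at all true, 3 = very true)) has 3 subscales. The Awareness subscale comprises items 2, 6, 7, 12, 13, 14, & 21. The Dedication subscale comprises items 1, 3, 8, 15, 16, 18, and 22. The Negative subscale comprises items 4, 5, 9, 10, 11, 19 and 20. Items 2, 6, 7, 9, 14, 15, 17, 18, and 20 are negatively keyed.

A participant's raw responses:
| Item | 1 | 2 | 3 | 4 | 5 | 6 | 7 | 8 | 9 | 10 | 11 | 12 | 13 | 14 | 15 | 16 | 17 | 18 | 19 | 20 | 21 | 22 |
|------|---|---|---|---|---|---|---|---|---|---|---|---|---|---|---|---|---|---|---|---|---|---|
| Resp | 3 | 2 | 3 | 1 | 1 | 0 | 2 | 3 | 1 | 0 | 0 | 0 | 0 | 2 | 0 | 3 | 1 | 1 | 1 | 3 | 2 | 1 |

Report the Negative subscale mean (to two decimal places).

0.71

Negative items: 4, 5, 9, 10, 11, 19, 20.
Of these, items 9 & 20 are negatively keyed; on a 0–3 scale, reversed = 3 − raw.
  item 4: 1
  item 5: 1
  item 9: 3 − 1 = 2
  item 10: 0
  item 11: 0
  item 19: 1
  item 20: 3 − 3 = 0
Sum = 1 + 1 + 2 + 0 + 0 + 1 + 0 = 5
Mean = 5 / 7 = 0.71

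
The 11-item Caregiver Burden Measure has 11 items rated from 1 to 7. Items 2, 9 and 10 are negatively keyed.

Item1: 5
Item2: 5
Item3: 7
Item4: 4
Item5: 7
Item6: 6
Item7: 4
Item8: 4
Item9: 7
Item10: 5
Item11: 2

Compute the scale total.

Reversing items 2, 9 and 10 with 8 − raw:
Total = 5 + (8−5) + 7 + 4 + 7 + 6 + 4 + 4 + (8−7) + (8−5) + 2
      = 5 + 3 + 7 + 4 + 7 + 6 + 4 + 4 + 1 + 3 + 2 = 46

46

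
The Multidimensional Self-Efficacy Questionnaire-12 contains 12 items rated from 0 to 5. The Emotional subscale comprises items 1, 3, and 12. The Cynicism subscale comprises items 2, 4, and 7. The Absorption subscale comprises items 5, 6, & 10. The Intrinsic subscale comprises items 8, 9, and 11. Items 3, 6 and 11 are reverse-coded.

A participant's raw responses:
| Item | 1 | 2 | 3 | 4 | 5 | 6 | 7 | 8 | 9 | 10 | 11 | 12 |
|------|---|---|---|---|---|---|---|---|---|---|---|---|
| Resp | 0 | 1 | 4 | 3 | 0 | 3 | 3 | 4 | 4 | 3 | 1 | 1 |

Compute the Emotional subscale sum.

2

Emotional items: 1, 3, 12.
Of these, item 3 is reverse-coded; reversed = (0+5) − raw = 5 − raw.
  item 1: 0
  item 3: 5 − 4 = 1
  item 12: 1
Sum = 0 + 1 + 1 = 2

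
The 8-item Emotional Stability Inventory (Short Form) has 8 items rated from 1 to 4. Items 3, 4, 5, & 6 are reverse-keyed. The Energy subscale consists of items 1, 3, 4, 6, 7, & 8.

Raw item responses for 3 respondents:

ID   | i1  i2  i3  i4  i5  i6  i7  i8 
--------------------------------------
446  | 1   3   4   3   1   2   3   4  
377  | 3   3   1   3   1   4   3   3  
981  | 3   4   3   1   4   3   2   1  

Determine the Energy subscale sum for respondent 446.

Respondent 446 raw: 1, 3, 4, 3, 1, 2, 3, 4.
Energy items: 1, 3, 4, 6, 7, 8.
Reverse-coded (reverse-coded value = 5 − response):
  item 1: 1
  item 3: 5 − 4 = 1
  item 4: 5 − 3 = 2
  item 6: 5 − 2 = 3
  item 7: 3
  item 8: 4
Sum = 1 + 1 + 2 + 3 + 3 + 4 = 14

14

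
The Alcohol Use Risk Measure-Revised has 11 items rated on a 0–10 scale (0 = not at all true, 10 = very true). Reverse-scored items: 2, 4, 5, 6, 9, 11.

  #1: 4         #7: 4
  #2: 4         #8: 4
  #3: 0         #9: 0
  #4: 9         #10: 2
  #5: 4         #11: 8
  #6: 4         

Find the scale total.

45

Raw sum = 43. Reverse-scored items: 2, 4, 5, 6, 9, 11; their raw sum = 29.
Each reversal replaces raw with 10 − raw, changing the total by 10 − 2·raw per item.
Total = 43 + 6·10 − 2·29 = 43 + 60 − 58 = 45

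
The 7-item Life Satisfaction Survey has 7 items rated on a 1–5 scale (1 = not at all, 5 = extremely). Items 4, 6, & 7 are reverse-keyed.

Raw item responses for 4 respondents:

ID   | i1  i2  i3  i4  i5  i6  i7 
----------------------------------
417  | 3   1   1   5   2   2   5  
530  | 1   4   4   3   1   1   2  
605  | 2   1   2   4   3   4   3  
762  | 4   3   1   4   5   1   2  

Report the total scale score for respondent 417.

Respondent 417 raw: 3, 1, 1, 5, 2, 2, 5.
Reverse-coded (reversed = (1+5) − raw = 6 − raw):
  item 1: 3
  item 2: 1
  item 3: 1
  item 4: 6 − 5 = 1
  item 5: 2
  item 6: 6 − 2 = 4
  item 7: 6 − 5 = 1
Sum = 3 + 1 + 1 + 1 + 2 + 4 + 1 = 13

13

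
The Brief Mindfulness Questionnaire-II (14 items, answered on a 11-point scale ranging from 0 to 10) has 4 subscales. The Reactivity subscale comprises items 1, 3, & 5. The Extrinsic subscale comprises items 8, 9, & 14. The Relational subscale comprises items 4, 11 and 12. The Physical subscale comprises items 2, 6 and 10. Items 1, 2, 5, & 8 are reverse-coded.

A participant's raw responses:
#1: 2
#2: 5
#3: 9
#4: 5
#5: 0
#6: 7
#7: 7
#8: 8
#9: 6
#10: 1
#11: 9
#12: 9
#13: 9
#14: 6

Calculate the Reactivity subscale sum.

27

Reactivity items: 1, 3, 5.
Of these, items 1 and 5 are reverse-coded; reversed = (0+10) − raw = 10 − raw.
  item 1: 10 − 2 = 8
  item 3: 9
  item 5: 10 − 0 = 10
Sum = 8 + 9 + 10 = 27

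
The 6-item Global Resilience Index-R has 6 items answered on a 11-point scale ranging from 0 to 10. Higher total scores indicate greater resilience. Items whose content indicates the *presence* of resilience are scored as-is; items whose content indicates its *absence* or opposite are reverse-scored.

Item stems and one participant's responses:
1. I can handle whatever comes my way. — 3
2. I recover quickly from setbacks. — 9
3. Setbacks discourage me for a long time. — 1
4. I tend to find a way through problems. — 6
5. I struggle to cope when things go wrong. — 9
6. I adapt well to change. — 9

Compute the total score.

37

Items 3, 5 describe the absence/opposite of resilience → reverse-score.
reverse-coded value = 10 − response.
  item 1: 3
  item 2: 9
  item 3: 10 − 1 = 9
  item 4: 6
  item 5: 10 − 9 = 1
  item 6: 9
Total = 3 + 9 + 9 + 6 + 1 + 9 = 37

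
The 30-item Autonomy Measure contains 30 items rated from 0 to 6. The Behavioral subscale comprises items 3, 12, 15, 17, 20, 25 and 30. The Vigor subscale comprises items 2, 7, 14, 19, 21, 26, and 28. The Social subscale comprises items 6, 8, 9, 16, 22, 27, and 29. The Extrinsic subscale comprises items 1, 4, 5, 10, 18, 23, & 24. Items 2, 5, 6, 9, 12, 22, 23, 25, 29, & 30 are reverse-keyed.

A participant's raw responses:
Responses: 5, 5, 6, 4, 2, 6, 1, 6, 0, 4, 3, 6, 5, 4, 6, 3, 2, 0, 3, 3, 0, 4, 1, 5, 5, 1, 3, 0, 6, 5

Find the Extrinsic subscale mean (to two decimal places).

Extrinsic items: 1, 4, 5, 10, 18, 23, 24.
Of these, items 5 and 23 are reverse-keyed; on a 0–6 scale, reversed = 6 − raw.
  item 1: 5
  item 4: 4
  item 5: 6 − 2 = 4
  item 10: 4
  item 18: 0
  item 23: 6 − 1 = 5
  item 24: 5
Sum = 5 + 4 + 4 + 4 + 0 + 5 + 5 = 27
Mean = 27 / 7 = 3.86

3.86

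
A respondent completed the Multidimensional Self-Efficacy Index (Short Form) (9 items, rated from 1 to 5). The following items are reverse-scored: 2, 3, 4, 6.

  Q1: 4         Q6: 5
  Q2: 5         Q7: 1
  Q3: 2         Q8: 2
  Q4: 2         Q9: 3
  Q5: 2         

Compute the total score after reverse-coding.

Reverse-scored items use 6 − raw:
  item 2: 6 − 5 = 1
  item 3: 6 − 2 = 4
  item 4: 6 − 2 = 4
  item 6: 6 − 5 = 1
After reverse-coding: 4, 1, 4, 4, 2, 1, 1, 2, 3
Total = 4 + 1 + 4 + 4 + 2 + 1 + 1 + 2 + 3 = 22

22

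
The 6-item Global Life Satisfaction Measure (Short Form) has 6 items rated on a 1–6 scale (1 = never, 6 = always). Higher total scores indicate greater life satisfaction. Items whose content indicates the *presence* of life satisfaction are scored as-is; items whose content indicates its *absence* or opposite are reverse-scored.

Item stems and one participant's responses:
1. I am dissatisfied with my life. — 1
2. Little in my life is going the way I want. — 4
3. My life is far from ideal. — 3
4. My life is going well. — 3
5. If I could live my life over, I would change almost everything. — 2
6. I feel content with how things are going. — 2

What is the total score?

23

Items 1, 2, 3, 5 describe the absence/opposite of life satisfaction → reverse-score.
reverse-coded value = 7 − response.
  item 1: 7 − 1 = 6
  item 2: 7 − 4 = 3
  item 3: 7 − 3 = 4
  item 4: 3
  item 5: 7 − 2 = 5
  item 6: 2
Total = 6 + 3 + 4 + 3 + 5 + 2 = 23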